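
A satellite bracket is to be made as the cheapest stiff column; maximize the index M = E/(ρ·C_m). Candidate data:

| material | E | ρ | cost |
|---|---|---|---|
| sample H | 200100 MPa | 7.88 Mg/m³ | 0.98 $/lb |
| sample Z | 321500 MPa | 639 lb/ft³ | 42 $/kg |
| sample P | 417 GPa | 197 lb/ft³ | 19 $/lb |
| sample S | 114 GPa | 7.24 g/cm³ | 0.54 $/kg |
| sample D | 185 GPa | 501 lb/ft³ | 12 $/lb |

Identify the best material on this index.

In SI units:
  sample H: E = 200.1 GPa, ρ = 7880 kg/m³, cost = 2.160 $/kg
  sample Z: E = 321.5 GPa, ρ = 10240 kg/m³, cost = 42.00 $/kg
  sample P: E = 417.0 GPa, ρ = 3156 kg/m³, cost = 41.89 $/kg
  sample S: E = 114.0 GPa, ρ = 7240 kg/m³, cost = 0.5400 $/kg
  sample D: E = 185.0 GPa, ρ = 8025 kg/m³, cost = 26.46 $/kg
  sample S: M = 29.2 MN·m per $
  sample H: M = 11.8 MN·m per $
  sample P: M = 3.15 MN·m per $
  sample D: M = 0.871 MN·m per $
  sample Z: M = 0.748 MN·m per $
Sample S ranks first.

sample S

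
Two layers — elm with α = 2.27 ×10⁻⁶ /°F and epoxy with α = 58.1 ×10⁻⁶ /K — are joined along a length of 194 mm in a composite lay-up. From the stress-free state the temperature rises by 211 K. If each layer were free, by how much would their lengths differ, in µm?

2210 µm

elm: α = 2.27×10⁻⁶/°F × 9/5 = 4.09×10⁻⁶/K.
Δα = |4.09 − 58.1|×10⁻⁶/K = 54.0×10⁻⁶/K.
ΔL_mismatch = Δα·L·ΔT = 54.0×10⁻⁶ × 194.0 mm × 211.0 K = 2210 µm.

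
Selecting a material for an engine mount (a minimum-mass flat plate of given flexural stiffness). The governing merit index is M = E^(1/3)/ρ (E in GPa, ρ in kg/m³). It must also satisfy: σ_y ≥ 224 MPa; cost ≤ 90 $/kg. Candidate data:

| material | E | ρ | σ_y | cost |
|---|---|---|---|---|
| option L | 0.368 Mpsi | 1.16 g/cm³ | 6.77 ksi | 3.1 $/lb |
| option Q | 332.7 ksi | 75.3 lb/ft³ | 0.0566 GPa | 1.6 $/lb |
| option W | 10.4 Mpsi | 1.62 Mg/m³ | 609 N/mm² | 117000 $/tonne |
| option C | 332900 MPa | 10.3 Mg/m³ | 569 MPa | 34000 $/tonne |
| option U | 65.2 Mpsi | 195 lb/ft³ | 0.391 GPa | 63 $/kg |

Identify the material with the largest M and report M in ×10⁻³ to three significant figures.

Screen on constraints: σ_y ≥ 224 MPa; cost ≤ 90 $/kg. Survivors: option C, option U.
Normalizing units and computing the index:
  option C: E = 332.9 GPa, ρ = 10300 kg/m³
  option U: E = 449.5 GPa, ρ = 3124 kg/m³
  option U: M = 2.45×10⁻³
  option C: M = 0.673×10⁻³
Option U ranks first.

option U, M = 2.45×10⁻³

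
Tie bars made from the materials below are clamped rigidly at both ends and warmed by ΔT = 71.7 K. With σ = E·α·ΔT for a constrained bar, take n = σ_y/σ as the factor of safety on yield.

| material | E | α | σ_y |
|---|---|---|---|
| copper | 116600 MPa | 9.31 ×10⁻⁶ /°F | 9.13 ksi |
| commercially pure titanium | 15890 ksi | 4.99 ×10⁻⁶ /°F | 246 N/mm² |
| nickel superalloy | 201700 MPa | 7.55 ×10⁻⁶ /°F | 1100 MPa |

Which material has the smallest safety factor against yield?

copper

Converting E to GPa, α to ×10⁻⁶/K, σ_y to MPa, then σ and n for each:
  copper: E = 116.6, α = 16.8, σ_y = 62.95 → σ = 140 MPa, n = 0.449
  commercially pure titanium: E = 109.6, α = 8.98, σ_y = 246.0 → σ = 70.6 MPa, n = 3.49
  nickel superalloy: E = 201.7, α = 13.6, σ_y = 1100 → σ = 197 MPa, n = 5.60
Copper has the lowest safety factor, n = 0.449.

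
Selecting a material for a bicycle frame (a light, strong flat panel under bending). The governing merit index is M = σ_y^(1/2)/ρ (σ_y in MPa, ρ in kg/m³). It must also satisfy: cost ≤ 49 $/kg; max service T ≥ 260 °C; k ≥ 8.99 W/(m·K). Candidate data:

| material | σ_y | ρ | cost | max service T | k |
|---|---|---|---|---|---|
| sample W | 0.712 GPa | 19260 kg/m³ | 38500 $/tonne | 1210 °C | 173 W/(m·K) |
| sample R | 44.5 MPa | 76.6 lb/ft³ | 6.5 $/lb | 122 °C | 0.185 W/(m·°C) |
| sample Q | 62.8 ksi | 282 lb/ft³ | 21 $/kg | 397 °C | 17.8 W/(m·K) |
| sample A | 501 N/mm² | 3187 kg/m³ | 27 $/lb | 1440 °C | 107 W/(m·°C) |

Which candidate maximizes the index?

sample Q

Screen on constraints: cost ≤ 49 $/kg; max service T ≥ 260 °C; k ≥ 8.99 W/(m·K). Survivors: sample W, sample Q.
After converting to SI:
  sample W: σ_y = 712.0 MPa, ρ = 19260 kg/m³
  sample Q: σ_y = 433.0 MPa, ρ = 4517 kg/m³
  sample Q: M = 4.61×10⁻³
  sample W: M = 1.39×10⁻³
Highest index: sample Q.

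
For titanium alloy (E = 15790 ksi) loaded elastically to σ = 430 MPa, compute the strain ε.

E = 15790 ksi = 108.9 GPa = 108900 MPa.
ε = σ/E = 430 / 108900 = 3.95×10⁻³.

3.95×10⁻³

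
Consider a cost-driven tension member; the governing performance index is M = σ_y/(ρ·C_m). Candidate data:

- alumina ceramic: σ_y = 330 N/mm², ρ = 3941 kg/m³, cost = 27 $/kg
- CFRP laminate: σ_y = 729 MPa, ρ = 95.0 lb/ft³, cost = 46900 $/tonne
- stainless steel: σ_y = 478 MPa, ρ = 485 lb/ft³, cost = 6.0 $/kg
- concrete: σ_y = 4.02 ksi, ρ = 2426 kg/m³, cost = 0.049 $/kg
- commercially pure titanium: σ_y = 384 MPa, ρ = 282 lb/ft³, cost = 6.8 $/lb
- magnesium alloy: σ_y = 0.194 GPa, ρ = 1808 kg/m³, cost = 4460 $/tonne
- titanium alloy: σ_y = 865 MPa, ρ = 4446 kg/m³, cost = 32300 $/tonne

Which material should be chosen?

concrete

Putting every candidate on a common basis:
  alumina ceramic: σ_y = 330.0 MPa, ρ = 3941 kg/m³, cost = 27.00 $/kg
  CFRP laminate: σ_y = 729.0 MPa, ρ = 1522 kg/m³, cost = 46.90 $/kg
  stainless steel: σ_y = 478.0 MPa, ρ = 7769 kg/m³, cost = 6.000 $/kg
  concrete: σ_y = 27.72 MPa, ρ = 2426 kg/m³, cost = 0.04900 $/kg
  commercially pure titanium: σ_y = 384.0 MPa, ρ = 4517 kg/m³, cost = 14.99 $/kg
  magnesium alloy: σ_y = 194.0 MPa, ρ = 1808 kg/m³, cost = 4.460 $/kg
  titanium alloy: σ_y = 865.0 MPa, ρ = 4446 kg/m³, cost = 32.30 $/kg
  concrete: M = 233 kN·m per $
  magnesium alloy: M = 24.1 kN·m per $
  stainless steel: M = 10.3 kN·m per $
  CFRP laminate: M = 10.2 kN·m per $
  titanium alloy: M = 6.02 kN·m per $
  commercially pure titanium: M = 5.67 kN·m per $
  alumina ceramic: M = 3.10 kN·m per $
Concrete has the largest M.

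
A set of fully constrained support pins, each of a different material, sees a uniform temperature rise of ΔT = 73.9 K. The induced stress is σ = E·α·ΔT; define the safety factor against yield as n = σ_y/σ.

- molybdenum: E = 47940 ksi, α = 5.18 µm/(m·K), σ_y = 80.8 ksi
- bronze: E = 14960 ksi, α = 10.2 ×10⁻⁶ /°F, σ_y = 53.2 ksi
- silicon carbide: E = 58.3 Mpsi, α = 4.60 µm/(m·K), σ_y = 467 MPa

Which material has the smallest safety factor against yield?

bronze

Per material, after unit conversion:
  molybdenum: E = 330.5, α = 5.18, σ_y = 557.1 → σ = 127 MPa, n = 4.40
  bronze: E = 103.1, α = 18.4, σ_y = 366.8 → σ = 140 MPa, n = 2.62
  silicon carbide: E = 402.0, α = 4.60, σ_y = 467.0 → σ = 137 MPa, n = 3.42
Bronze has the lowest safety factor, n = 2.62.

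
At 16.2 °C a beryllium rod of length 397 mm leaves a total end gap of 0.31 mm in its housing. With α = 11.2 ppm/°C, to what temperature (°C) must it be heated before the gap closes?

α·L₀·ΔT = 0.31 mm ⇒ ΔT = 0.31 / (11.2×10⁻⁶ × 397.0) = 69.72 K.
T = 16.2 + 69.72 = 85.92 °C.

85.9 °C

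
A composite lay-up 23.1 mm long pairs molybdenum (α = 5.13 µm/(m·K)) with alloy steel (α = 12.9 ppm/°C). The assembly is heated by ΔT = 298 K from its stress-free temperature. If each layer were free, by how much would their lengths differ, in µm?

Δα = |5.13 − 12.9|×10⁻⁶/K = 7.77×10⁻⁶/K.
ΔL_mismatch = Δα·L·ΔT = 7.77×10⁻⁶ × 23.1 mm × 298.0 K = 53.5 µm.

53.5 µm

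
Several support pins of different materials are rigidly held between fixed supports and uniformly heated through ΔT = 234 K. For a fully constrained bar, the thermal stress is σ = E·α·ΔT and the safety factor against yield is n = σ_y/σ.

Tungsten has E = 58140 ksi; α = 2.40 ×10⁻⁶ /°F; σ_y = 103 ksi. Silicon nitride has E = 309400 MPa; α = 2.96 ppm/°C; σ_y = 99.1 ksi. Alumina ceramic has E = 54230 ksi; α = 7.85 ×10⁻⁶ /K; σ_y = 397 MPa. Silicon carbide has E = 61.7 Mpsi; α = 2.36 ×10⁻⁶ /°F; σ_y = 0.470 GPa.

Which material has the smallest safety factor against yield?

alumina ceramic

Per material, after unit conversion:
  tungsten: E = 400.9, α = 4.32, σ_y = 710.2 → σ = 405 MPa, n = 1.75
  silicon nitride: E = 309.4, α = 2.96, σ_y = 683.3 → σ = 214 MPa, n = 3.19
  alumina ceramic: E = 373.9, α = 7.85, σ_y = 397.0 → σ = 687 MPa, n = 0.578
  silicon carbide: E = 425.4, α = 4.25, σ_y = 470.0 → σ = 423 MPa, n = 1.11
Alumina ceramic has the lowest safety factor, n = 0.578.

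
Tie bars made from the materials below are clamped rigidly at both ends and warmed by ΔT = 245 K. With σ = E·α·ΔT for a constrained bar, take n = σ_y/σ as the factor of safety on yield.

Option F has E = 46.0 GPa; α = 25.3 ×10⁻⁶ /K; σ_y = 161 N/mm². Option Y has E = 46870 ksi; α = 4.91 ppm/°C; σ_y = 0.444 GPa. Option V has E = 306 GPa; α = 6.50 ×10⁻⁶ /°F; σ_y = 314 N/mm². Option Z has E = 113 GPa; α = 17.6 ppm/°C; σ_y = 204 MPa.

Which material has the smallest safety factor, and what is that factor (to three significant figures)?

option V, n = 0.358

Per material, after unit conversion:
  option F: E = 46.00, α = 25.3, σ_y = 161.0 → σ = 285 MPa, n = 0.565
  option Y: E = 323.2, α = 4.91, σ_y = 444.0 → σ = 389 MPa, n = 1.14
  option V: E = 306.0, α = 11.7, σ_y = 314.0 → σ = 877 MPa, n = 0.358
  option Z: E = 113.0, α = 17.6, σ_y = 204.0 → σ = 487 MPa, n = 0.419
Smallest n: option V with n = 0.358.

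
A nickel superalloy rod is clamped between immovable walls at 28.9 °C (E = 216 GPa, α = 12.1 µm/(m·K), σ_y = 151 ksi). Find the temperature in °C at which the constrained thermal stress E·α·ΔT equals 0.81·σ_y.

352 °C

σ_y = 151 ksi = 1041 MPa.
E·α·ΔT = 843.3 MPa ⇒ ΔT = 843.3 / (216.0×10³ × 12.1×10⁻⁶) = 322.7 K.
T = 28.9 + 322.7 = 351.6 °C.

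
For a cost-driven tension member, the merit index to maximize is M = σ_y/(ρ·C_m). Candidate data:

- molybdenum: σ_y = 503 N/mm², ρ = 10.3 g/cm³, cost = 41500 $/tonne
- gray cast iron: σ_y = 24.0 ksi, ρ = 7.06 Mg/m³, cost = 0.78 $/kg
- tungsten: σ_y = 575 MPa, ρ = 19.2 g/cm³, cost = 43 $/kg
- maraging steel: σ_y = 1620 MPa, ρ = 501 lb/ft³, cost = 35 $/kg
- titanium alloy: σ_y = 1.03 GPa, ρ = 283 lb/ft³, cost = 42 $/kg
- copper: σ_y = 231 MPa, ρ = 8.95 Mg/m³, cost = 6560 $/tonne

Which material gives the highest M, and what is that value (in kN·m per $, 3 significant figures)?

gray cast iron, M = 30.0 kN·m per $

After converting to SI:
  molybdenum: σ_y = 503.0 MPa, ρ = 10300 kg/m³, cost = 41.50 $/kg
  gray cast iron: σ_y = 165.5 MPa, ρ = 7060 kg/m³, cost = 0.7800 $/kg
  tungsten: σ_y = 575.0 MPa, ρ = 19200 kg/m³, cost = 43.00 $/kg
  maraging steel: σ_y = 1620 MPa, ρ = 8025 kg/m³, cost = 35.00 $/kg
  titanium alloy: σ_y = 1030 MPa, ρ = 4533 kg/m³, cost = 42.00 $/kg
  copper: σ_y = 231.0 MPa, ρ = 8950 kg/m³, cost = 6.560 $/kg
  gray cast iron: M = 30.0 kN·m per $
  maraging steel: M = 5.77 kN·m per $
  titanium alloy: M = 5.41 kN·m per $
  copper: M = 3.93 kN·m per $
  molybdenum: M = 1.18 kN·m per $
  tungsten: M = 0.696 kN·m per $
Gray cast iron ranks first.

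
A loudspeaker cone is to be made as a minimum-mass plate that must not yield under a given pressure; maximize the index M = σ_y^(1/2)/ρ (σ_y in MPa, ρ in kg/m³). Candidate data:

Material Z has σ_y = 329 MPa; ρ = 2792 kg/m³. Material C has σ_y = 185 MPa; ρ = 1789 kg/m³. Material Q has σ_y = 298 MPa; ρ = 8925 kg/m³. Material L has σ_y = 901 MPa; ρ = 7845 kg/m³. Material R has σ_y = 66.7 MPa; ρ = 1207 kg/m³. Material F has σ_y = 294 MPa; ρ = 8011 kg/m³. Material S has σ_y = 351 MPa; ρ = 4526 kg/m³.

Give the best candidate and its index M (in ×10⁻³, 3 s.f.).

material C, M = 7.60×10⁻³

Per-candidate index values:
  material C: M = 7.60×10⁻³
  material R: M = 6.77×10⁻³
  material Z: M = 6.50×10⁻³
  material S: M = 4.14×10⁻³
  material L: M = 3.83×10⁻³
  material F: M = 2.14×10⁻³
  material Q: M = 1.93×10⁻³
Material C has the largest M.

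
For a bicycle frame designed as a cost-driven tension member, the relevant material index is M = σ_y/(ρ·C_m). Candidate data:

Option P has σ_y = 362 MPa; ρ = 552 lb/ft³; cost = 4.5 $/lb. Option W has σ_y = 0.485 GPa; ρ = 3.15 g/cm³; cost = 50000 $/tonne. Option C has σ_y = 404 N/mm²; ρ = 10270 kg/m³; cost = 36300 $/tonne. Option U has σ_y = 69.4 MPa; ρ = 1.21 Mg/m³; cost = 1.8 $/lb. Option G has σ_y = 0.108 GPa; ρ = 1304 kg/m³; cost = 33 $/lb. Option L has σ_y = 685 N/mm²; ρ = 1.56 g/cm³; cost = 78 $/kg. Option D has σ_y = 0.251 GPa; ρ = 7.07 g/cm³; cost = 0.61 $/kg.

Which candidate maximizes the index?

option D

In SI units:
  option P: σ_y = 362.0 MPa, ρ = 8842 kg/m³, cost = 9.921 $/kg
  option W: σ_y = 485.0 MPa, ρ = 3150 kg/m³, cost = 50.00 $/kg
  option C: σ_y = 404.0 MPa, ρ = 10270 kg/m³, cost = 36.30 $/kg
  option U: σ_y = 69.40 MPa, ρ = 1210 kg/m³, cost = 3.968 $/kg
  option G: σ_y = 108.0 MPa, ρ = 1304 kg/m³, cost = 72.75 $/kg
  option L: σ_y = 685.0 MPa, ρ = 1560 kg/m³, cost = 78.00 $/kg
  option D: σ_y = 251.0 MPa, ρ = 7070 kg/m³, cost = 0.6100 $/kg
  option D: M = 58.2 kN·m per $
  option U: M = 14.5 kN·m per $
  option L: M = 5.63 kN·m per $
  option P: M = 4.13 kN·m per $
  option W: M = 3.08 kN·m per $
  option G: M = 1.14 kN·m per $
  option C: M = 1.08 kN·m per $
Option D ranks first.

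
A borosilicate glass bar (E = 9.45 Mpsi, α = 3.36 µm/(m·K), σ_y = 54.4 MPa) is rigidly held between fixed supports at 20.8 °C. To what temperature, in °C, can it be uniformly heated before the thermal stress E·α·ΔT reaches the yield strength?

269 °C

E = 9.45 Mpsi = 65.16 GPa.
E·α·ΔT = 54.40 MPa ⇒ ΔT = 54.40 / (65.16×10³ × 3.36×10⁻⁶) = 248.5 K.
T = 20.8 + 248.5 = 269.3 °C.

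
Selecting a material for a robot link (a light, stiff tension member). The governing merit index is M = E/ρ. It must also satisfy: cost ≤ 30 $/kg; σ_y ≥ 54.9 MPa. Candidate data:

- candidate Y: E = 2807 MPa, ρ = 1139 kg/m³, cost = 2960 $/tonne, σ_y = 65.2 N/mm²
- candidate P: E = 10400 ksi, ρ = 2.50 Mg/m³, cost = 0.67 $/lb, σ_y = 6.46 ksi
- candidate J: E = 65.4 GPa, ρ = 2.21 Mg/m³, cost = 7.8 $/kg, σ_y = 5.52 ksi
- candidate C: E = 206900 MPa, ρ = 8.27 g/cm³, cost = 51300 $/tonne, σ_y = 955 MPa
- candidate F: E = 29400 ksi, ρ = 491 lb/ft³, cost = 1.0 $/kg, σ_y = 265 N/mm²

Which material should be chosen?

candidate F

Screen on constraints: cost ≤ 30 $/kg; σ_y ≥ 54.9 MPa. Survivors: candidate Y, candidate F.
In SI units:
  candidate Y: E = 2.807 GPa, ρ = 1139 kg/m³
  candidate F: E = 202.7 GPa, ρ = 7865 kg/m³
  candidate F: M = 25.8 MN·m/kg
  candidate Y: M = 2.46 MN·m/kg
Candidate F ranks first.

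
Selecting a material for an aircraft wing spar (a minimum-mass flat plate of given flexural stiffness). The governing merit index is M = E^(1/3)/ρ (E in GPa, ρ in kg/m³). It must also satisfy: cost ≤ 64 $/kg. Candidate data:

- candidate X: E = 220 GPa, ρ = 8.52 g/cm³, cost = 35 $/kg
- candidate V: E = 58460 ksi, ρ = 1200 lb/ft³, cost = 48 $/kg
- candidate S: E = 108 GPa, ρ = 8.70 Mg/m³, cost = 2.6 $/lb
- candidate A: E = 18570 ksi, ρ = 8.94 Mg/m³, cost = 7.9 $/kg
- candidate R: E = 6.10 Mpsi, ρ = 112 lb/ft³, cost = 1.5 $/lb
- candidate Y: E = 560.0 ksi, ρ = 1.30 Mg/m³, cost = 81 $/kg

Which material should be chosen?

candidate R

Screen on constraints: cost ≤ 64 $/kg. Survivors: candidate X, candidate V, candidate S, candidate A, candidate R.
After converting to SI:
  candidate X: E = 220.0 GPa, ρ = 8520 kg/m³
  candidate V: E = 403.1 GPa, ρ = 19220 kg/m³
  candidate S: E = 108.0 GPa, ρ = 8700 kg/m³
  candidate A: E = 128.0 GPa, ρ = 8940 kg/m³
  candidate R: E = 42.06 GPa, ρ = 1794 kg/m³
  candidate R: M = 1.94×10⁻³
  candidate X: M = 0.709×10⁻³
  candidate A: M = 0.564×10⁻³
  candidate S: M = 0.547×10⁻³
  candidate V: M = 0.384×10⁻³
Candidate R has the largest M.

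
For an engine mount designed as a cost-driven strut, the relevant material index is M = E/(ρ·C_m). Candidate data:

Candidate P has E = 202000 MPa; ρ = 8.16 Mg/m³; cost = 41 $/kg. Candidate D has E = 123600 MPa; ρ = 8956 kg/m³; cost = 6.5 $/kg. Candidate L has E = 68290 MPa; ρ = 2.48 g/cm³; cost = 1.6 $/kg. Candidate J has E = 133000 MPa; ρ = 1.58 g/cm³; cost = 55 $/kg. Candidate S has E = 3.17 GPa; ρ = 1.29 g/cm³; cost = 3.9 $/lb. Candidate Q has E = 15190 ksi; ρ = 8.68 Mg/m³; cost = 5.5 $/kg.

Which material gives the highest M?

Convert each candidate to consistent units, then evaluate M:
  candidate P: E = 202.0 GPa, ρ = 8160 kg/m³, cost = 41.00 $/kg
  candidate D: E = 123.6 GPa, ρ = 8956 kg/m³, cost = 6.500 $/kg
  candidate L: E = 68.29 GPa, ρ = 2480 kg/m³, cost = 1.600 $/kg
  candidate J: E = 133.0 GPa, ρ = 1580 kg/m³, cost = 55.00 $/kg
  candidate S: E = 3.170 GPa, ρ = 1290 kg/m³, cost = 8.598 $/kg
  candidate Q: E = 104.7 GPa, ρ = 8680 kg/m³, cost = 5.500 $/kg
  candidate L: M = 17.2 MN·m per $
  candidate Q: M = 2.19 MN·m per $
  candidate D: M = 2.12 MN·m per $
  candidate J: M = 1.53 MN·m per $
  candidate P: M = 0.604 MN·m per $
  candidate S: M = 0.286 MN·m per $
Highest index: candidate L.

candidate L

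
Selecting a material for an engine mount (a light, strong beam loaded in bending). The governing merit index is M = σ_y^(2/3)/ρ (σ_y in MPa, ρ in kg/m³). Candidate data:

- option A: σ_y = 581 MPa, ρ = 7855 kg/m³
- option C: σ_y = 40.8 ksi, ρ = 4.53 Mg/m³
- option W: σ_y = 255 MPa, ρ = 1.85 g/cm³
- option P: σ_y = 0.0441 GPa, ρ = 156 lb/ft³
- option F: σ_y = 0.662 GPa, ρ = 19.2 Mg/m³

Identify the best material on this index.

option W

Convert each candidate to consistent units, then evaluate M:
  option A: σ_y = 581.0 MPa, ρ = 7855 kg/m³
  option C: σ_y = 281.3 MPa, ρ = 4530 kg/m³
  option W: σ_y = 255.0 MPa, ρ = 1850 kg/m³
  option P: σ_y = 44.10 MPa, ρ = 2499 kg/m³
  option F: σ_y = 662.0 MPa, ρ = 19200 kg/m³
  option W: M = 21.7×10⁻³
  option C: M = 9.48×10⁻³
  option A: M = 8.86×10⁻³
  option P: M = 5.00×10⁻³
  option F: M = 3.96×10⁻³
Option W has the largest M.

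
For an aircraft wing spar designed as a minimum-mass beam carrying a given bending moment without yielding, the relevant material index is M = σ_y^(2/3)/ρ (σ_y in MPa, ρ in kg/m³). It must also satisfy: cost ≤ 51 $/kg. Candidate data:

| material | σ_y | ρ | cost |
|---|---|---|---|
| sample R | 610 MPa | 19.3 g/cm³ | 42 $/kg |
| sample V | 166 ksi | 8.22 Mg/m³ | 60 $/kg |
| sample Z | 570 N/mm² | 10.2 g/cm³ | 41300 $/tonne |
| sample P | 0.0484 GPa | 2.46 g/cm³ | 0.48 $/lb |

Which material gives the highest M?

sample Z

Screen on constraints: cost ≤ 51 $/kg. Survivors: sample R, sample Z, sample P.
Convert each candidate to consistent units, then evaluate M:
  sample R: σ_y = 610.0 MPa, ρ = 19300 kg/m³
  sample Z: σ_y = 570.0 MPa, ρ = 10200 kg/m³
  sample P: σ_y = 48.40 MPa, ρ = 2460 kg/m³
  sample Z: M = 6.74×10⁻³
  sample P: M = 5.40×10⁻³
  sample R: M = 3.73×10⁻³
Highest index: sample Z.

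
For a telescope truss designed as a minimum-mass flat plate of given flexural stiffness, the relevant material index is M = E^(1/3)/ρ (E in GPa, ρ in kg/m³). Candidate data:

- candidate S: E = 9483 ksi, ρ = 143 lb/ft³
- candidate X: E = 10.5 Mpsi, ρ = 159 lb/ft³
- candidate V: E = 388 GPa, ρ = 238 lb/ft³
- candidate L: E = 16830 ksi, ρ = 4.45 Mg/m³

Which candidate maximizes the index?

candidate V

Normalizing units and computing the index:
  candidate S: E = 65.38 GPa, ρ = 2291 kg/m³
  candidate X: E = 72.39 GPa, ρ = 2547 kg/m³
  candidate V: E = 388.0 GPa, ρ = 3812 kg/m³
  candidate L: E = 116.0 GPa, ρ = 4450 kg/m³
  candidate V: M = 1.91×10⁻³
  candidate S: M = 1.76×10⁻³
  candidate X: M = 1.64×10⁻³
  candidate L: M = 1.10×10⁻³
The maximum is for candidate V.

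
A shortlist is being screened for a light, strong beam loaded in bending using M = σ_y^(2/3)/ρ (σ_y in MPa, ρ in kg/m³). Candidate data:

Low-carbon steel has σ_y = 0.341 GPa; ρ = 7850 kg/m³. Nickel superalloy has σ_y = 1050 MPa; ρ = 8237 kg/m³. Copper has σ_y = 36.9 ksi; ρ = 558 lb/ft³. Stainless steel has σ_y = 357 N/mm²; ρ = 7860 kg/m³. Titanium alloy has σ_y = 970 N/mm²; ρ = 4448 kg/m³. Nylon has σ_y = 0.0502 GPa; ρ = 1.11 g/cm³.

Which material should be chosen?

After converting to SI:
  low-carbon steel: σ_y = 341.0 MPa, ρ = 7850 kg/m³
  nickel superalloy: σ_y = 1050 MPa, ρ = 8237 kg/m³
  copper: σ_y = 254.4 MPa, ρ = 8938 kg/m³
  stainless steel: σ_y = 357.0 MPa, ρ = 7860 kg/m³
  titanium alloy: σ_y = 970.0 MPa, ρ = 4448 kg/m³
  nylon: σ_y = 50.20 MPa, ρ = 1110 kg/m³
  titanium alloy: M = 22.0×10⁻³
  nickel superalloy: M = 12.5×10⁻³
  nylon: M = 12.3×10⁻³
  stainless steel: M = 6.40×10⁻³
  low-carbon steel: M = 6.22×10⁻³
  copper: M = 4.49×10⁻³
Highest index: titanium alloy.

titanium alloy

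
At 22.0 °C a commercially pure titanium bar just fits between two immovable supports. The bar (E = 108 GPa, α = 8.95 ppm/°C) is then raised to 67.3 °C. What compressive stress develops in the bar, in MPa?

ΔT = 45.30 K. Constrained thermal stress σ = E·α·ΔT = 108.0×10³ MPa × 8.95×10⁻⁶ × 45.30 = 43.8 MPa (compressive).

43.8 MPa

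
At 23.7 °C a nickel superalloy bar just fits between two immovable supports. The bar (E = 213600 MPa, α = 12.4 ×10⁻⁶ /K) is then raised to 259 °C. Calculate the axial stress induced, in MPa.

E = 213600 MPa = 213.6 GPa.
ΔT = 235.3 K. Constrained thermal stress σ = E·α·ΔT = 213.6×10³ MPa × 12.4×10⁻⁶ × 235.3 = 623 MPa (compressive).

623 MPa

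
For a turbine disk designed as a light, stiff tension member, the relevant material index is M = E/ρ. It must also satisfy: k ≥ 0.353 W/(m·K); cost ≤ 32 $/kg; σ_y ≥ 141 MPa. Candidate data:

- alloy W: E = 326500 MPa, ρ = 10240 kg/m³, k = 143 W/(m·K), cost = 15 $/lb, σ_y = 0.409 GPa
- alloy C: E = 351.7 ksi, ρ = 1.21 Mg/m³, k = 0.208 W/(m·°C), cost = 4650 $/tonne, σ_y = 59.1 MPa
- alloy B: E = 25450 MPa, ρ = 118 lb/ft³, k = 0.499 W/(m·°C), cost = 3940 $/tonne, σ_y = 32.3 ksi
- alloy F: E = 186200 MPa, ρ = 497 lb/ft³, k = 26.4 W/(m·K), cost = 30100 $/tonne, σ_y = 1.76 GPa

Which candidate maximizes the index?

alloy F

Screen on constraints: k ≥ 0.353 W/(m·K); cost ≤ 32 $/kg; σ_y ≥ 141 MPa. Survivors: alloy B, alloy F.
Convert each candidate to consistent units, then evaluate M:
  alloy B: E = 25.45 GPa, ρ = 1890 kg/m³
  alloy F: E = 186.2 GPa, ρ = 7961 kg/m³
  alloy F: M = 23.4 MN·m/kg
  alloy B: M = 13.5 MN·m/kg
The maximum is for alloy F.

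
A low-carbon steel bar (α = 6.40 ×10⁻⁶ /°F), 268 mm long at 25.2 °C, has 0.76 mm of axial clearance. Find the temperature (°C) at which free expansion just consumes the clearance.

α = 6.40×10⁻⁶/°F × 9/5 = 11.5×10⁻⁶/K.
α·L₀·ΔT = 0.76 mm ⇒ ΔT = 0.76 / (11.5×10⁻⁶ × 268.0) = 246.2 K.
T = 25.2 + 246.2 = 271.4 °C.

271 °C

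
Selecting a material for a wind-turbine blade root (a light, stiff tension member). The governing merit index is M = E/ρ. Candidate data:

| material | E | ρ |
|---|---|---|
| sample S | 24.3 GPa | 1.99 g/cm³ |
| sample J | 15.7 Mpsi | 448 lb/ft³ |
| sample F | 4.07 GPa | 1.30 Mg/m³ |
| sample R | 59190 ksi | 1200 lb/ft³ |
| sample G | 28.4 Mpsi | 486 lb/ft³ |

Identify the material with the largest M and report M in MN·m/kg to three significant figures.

After converting to SI:
  sample S: E = 24.30 GPa, ρ = 1990 kg/m³
  sample J: E = 108.2 GPa, ρ = 7176 kg/m³
  sample F: E = 4.070 GPa, ρ = 1300 kg/m³
  sample R: E = 408.1 GPa, ρ = 19220 kg/m³
  sample G: E = 195.8 GPa, ρ = 7785 kg/m³
  sample G: M = 25.2 MN·m/kg
  sample R: M = 21.2 MN·m/kg
  sample J: M = 15.1 MN·m/kg
  sample S: M = 12.2 MN·m/kg
  sample F: M = 3.13 MN·m/kg
The maximum is for sample G.

sample G, M = 25.2 MN·m/kg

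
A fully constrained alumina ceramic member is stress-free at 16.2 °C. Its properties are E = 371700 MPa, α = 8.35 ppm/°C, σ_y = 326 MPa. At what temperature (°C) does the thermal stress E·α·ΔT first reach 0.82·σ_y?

E = 371700 MPa = 371.7 GPa.
E·α·ΔT = 267.3 MPa ⇒ ΔT = 267.3 / (371.7×10³ × 8.35×10⁻⁶) = 86.13 K.
T = 16.2 + 86.13 = 102.3 °C.

102 °C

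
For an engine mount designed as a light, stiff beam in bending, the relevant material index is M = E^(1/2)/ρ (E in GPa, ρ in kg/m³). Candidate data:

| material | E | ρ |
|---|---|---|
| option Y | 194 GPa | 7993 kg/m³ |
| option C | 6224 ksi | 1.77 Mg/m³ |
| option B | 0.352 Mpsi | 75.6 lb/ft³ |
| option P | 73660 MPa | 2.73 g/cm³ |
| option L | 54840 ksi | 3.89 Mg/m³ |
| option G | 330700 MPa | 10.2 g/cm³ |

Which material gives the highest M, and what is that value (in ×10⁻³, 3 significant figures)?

Normalizing units and computing the index:
  option Y: E = 194.0 GPa, ρ = 7993 kg/m³
  option C: E = 42.91 GPa, ρ = 1770 kg/m³
  option B: E = 2.427 GPa, ρ = 1211 kg/m³
  option P: E = 73.66 GPa, ρ = 2730 kg/m³
  option L: E = 378.1 GPa, ρ = 3890 kg/m³
  option G: E = 330.7 GPa, ρ = 10200 kg/m³
  option L: M = 5.00×10⁻³
  option C: M = 3.70×10⁻³
  option P: M = 3.14×10⁻³
  option G: M = 1.78×10⁻³
  option Y: M = 1.74×10⁻³
  option B: M = 1.29×10⁻³
The maximum is for option L.

option L, M = 5.00×10⁻³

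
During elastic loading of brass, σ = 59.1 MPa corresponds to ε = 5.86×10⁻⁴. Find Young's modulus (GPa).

101 GPa

E = σ/ε = 59.1 MPa / 5.86×10⁻⁴ = 100900 MPa = 101 GPa.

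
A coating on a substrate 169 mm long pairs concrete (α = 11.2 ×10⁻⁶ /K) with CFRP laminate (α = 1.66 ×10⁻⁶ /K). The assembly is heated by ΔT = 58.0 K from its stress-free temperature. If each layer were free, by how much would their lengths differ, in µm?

93.5 µm

Δα = |11.2 − 1.66|×10⁻⁶/K = 9.54×10⁻⁶/K.
ΔL_mismatch = Δα·L·ΔT = 9.54×10⁻⁶ × 169.0 mm × 58.0 K = 93.5 µm.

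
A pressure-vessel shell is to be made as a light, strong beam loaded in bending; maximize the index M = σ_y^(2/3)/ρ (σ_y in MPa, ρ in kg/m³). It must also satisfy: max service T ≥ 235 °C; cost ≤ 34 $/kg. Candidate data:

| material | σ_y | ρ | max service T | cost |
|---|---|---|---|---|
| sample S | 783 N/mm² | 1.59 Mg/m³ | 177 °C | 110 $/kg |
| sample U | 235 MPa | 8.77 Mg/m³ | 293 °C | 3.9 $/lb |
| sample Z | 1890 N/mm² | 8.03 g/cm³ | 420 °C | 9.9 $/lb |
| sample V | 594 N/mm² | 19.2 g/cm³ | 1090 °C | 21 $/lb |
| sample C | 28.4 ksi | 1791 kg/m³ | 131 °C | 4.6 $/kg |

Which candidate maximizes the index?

Screen on constraints: max service T ≥ 235 °C; cost ≤ 34 $/kg. Survivors: sample U, sample Z.
After converting to SI:
  sample U: σ_y = 235.0 MPa, ρ = 8770 kg/m³
  sample Z: σ_y = 1890 MPa, ρ = 8030 kg/m³
  sample Z: M = 19.0×10⁻³
  sample U: M = 4.34×10⁻³
The maximum is for sample Z.

sample Z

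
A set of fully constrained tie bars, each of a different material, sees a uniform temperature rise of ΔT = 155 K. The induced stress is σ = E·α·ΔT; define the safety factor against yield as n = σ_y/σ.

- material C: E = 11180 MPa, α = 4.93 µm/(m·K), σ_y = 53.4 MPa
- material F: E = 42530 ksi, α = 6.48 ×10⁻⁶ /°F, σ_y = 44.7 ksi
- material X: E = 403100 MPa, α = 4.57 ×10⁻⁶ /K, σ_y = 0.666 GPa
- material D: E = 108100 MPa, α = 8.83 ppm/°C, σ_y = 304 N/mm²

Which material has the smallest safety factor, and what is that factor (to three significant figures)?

Per material, after unit conversion:
  material C: E = 11.18, α = 4.93, σ_y = 53.40 → σ = 8.54 MPa, n = 6.25
  material F: E = 293.2, α = 11.7, σ_y = 308.2 → σ = 530 MPa, n = 0.581
  material X: E = 403.1, α = 4.57, σ_y = 666.0 → σ = 286 MPa, n = 2.33
  material D: E = 108.1, α = 8.83, σ_y = 304.0 → σ = 148 MPa, n = 2.05
Smallest n: material F with n = 0.581.

material F, n = 0.581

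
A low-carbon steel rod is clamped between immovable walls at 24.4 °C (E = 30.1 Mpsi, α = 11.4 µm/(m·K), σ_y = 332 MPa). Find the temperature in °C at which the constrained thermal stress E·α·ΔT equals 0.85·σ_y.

144 °C

E = 30.1 Mpsi = 207.5 GPa.
E·α·ΔT = 282.2 MPa ⇒ ΔT = 282.2 / (207.5×10³ × 11.4×10⁻⁶) = 119.3 K.
T = 24.4 + 119.3 = 143.7 °C.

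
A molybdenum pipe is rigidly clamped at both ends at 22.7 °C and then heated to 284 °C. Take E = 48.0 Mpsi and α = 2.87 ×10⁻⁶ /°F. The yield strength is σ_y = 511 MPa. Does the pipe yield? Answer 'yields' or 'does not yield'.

E = 48.0 Mpsi = 330.9 GPa.
α = 2.87×10⁻⁶/°F × 9/5 = 5.17×10⁻⁶/K.
ΔT = 261.3 K. Constrained thermal stress σ = E·α·ΔT = 330.9×10³ MPa × 5.17×10⁻⁶ × 261.3 = 447 MPa (compressive).
Compare to σ_y = 511 MPa: σ < σ_y, so it does not yield.

does not yield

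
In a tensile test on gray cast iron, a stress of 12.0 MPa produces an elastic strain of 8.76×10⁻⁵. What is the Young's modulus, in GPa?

E = σ/ε = 12.0 MPa / 8.76×10⁻⁵ = 137000 MPa = 137 GPa.

137 GPa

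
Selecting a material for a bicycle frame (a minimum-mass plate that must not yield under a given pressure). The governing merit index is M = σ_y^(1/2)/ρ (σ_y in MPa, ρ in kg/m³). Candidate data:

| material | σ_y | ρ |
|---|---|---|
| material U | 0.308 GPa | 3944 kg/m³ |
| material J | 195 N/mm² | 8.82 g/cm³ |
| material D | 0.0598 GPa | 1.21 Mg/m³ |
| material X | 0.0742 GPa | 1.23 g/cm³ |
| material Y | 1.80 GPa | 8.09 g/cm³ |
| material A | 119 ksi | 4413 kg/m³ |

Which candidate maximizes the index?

Putting every candidate on a common basis:
  material U: σ_y = 308.0 MPa, ρ = 3944 kg/m³
  material J: σ_y = 195.0 MPa, ρ = 8820 kg/m³
  material D: σ_y = 59.80 MPa, ρ = 1210 kg/m³
  material X: σ_y = 74.20 MPa, ρ = 1230 kg/m³
  material Y: σ_y = 1800 MPa, ρ = 8090 kg/m³
  material A: σ_y = 820.5 MPa, ρ = 4413 kg/m³
  material X: M = 7.00×10⁻³
  material A: M = 6.49×10⁻³
  material D: M = 6.39×10⁻³
  material Y: M = 5.24×10⁻³
  material U: M = 4.45×10⁻³
  material J: M = 1.58×10⁻³
Material X ranks first.

material X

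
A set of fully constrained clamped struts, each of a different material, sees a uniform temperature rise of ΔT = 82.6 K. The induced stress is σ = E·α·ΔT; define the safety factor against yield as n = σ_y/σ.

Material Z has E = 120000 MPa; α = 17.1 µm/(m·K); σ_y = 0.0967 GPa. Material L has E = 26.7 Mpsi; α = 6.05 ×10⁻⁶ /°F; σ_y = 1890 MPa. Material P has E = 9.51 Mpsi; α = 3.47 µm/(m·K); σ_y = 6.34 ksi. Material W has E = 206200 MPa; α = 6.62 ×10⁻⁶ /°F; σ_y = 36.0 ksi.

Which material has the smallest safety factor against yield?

With everything in SI (GPa, ×10⁻⁶/K, MPa):
  material Z: E = 120.0, α = 17.1, σ_y = 96.70 → σ = 169 MPa, n = 0.571
  material L: E = 184.1, α = 10.9, σ_y = 1890 → σ = 166 MPa, n = 11.4
  material P: E = 65.57, α = 3.47, σ_y = 43.71 → σ = 18.8 MPa, n = 2.33
  material W: E = 206.2, α = 11.9, σ_y = 248.2 → σ = 203 MPa, n = 1.22
Smallest n: material Z with n = 0.571.

material Z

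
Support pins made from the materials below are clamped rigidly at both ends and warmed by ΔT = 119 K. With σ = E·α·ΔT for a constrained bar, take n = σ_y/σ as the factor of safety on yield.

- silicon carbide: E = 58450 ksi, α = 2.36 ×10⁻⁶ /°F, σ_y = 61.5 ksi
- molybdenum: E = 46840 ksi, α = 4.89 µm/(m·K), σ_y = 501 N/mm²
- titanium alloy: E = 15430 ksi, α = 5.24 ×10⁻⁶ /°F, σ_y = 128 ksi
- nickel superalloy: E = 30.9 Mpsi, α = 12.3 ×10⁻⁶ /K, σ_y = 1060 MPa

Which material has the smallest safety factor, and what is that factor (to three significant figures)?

silicon carbide, n = 2.08

Per material, after unit conversion:
  silicon carbide: E = 403.0, α = 4.25, σ_y = 424.0 → σ = 204 MPa, n = 2.08
  molybdenum: E = 323.0, α = 4.89, σ_y = 501.0 → σ = 188 MPa, n = 2.67
  titanium alloy: E = 106.4, α = 9.43, σ_y = 882.5 → σ = 119 MPa, n = 7.39
  nickel superalloy: E = 213.0, α = 12.3, σ_y = 1060 → σ = 312 MPa, n = 3.40
Silicon carbide has the lowest safety factor, n = 2.08.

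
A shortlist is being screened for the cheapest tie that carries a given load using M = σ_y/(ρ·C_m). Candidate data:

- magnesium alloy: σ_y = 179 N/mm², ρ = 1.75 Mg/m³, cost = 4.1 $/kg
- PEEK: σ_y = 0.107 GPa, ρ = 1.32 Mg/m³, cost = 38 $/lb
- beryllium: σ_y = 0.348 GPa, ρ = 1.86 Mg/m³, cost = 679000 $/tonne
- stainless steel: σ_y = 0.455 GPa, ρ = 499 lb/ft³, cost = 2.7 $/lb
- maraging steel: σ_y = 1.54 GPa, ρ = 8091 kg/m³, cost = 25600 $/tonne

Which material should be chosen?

Normalizing units and computing the index:
  magnesium alloy: σ_y = 179.0 MPa, ρ = 1750 kg/m³, cost = 4.100 $/kg
  PEEK: σ_y = 107.0 MPa, ρ = 1320 kg/m³, cost = 83.77 $/kg
  beryllium: σ_y = 348.0 MPa, ρ = 1860 kg/m³, cost = 679.0 $/kg
  stainless steel: σ_y = 455.0 MPa, ρ = 7993 kg/m³, cost = 5.952 $/kg
  maraging steel: σ_y = 1540 MPa, ρ = 8091 kg/m³, cost = 25.60 $/kg
  magnesium alloy: M = 24.9 kN·m per $
  stainless steel: M = 9.56 kN·m per $
  maraging steel: M = 7.43 kN·m per $
  PEEK: M = 0.968 kN·m per $
  beryllium: M = 0.276 kN·m per $
Magnesium alloy has the largest M.

magnesium alloy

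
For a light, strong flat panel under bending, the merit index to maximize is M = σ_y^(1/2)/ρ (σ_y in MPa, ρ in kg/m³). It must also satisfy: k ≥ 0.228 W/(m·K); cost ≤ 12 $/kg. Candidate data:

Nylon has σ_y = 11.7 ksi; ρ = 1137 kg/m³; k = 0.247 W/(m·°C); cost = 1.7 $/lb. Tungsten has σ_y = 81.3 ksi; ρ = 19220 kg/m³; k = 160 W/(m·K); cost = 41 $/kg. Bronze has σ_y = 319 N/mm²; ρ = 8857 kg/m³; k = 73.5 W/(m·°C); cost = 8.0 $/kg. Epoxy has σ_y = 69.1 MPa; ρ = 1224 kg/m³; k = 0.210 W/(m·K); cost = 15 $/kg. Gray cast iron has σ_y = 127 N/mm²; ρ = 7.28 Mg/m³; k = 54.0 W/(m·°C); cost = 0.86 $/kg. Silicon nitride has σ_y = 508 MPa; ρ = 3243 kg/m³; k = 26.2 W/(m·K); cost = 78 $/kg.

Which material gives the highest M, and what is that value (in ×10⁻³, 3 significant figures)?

nylon, M = 7.90×10⁻³

Screen on constraints: k ≥ 0.228 W/(m·K); cost ≤ 12 $/kg. Survivors: nylon, bronze, gray cast iron.
Putting every candidate on a common basis:
  nylon: σ_y = 80.67 MPa, ρ = 1137 kg/m³
  bronze: σ_y = 319.0 MPa, ρ = 8857 kg/m³
  gray cast iron: σ_y = 127.0 MPa, ρ = 7280 kg/m³
  nylon: M = 7.90×10⁻³
  bronze: M = 2.02×10⁻³
  gray cast iron: M = 1.55×10⁻³
Highest index: nylon.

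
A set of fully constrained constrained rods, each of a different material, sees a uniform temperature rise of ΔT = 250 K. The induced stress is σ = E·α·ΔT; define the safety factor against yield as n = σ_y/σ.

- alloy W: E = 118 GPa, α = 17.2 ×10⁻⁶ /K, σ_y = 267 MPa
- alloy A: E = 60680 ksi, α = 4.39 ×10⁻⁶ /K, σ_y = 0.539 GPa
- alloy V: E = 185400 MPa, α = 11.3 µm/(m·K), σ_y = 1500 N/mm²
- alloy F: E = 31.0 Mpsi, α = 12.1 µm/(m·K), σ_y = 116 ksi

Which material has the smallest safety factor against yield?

With everything in SI (GPa, ×10⁻⁶/K, MPa):
  alloy W: E = 118.0, α = 17.2, σ_y = 267.0 → σ = 507 MPa, n = 0.526
  alloy A: E = 418.4, α = 4.39, σ_y = 539.0 → σ = 459 MPa, n = 1.17
  alloy V: E = 185.4, α = 11.3, σ_y = 1500 → σ = 524 MPa, n = 2.86
  alloy F: E = 213.7, α = 12.1, σ_y = 799.8 → σ = 647 MPa, n = 1.24
Alloy W has the lowest safety factor, n = 0.526.

alloy W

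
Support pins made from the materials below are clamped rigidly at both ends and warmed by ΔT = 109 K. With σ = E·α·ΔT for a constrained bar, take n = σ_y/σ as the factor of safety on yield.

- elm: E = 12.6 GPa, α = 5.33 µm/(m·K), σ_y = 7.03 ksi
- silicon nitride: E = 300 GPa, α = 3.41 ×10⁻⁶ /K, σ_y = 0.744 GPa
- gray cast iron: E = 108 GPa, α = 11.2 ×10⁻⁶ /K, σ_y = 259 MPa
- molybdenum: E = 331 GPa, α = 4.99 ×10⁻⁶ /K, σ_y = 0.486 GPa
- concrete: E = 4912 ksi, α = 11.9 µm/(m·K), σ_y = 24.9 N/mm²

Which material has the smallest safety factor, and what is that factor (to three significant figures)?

concrete, n = 0.567

Per material, after unit conversion:
  elm: E = 12.60, α = 5.33, σ_y = 48.47 → σ = 7.32 MPa, n = 6.62
  silicon nitride: E = 300.0, α = 3.41, σ_y = 744.0 → σ = 112 MPa, n = 6.67
  gray cast iron: E = 108.0, α = 11.2, σ_y = 259.0 → σ = 132 MPa, n = 1.96
  molybdenum: E = 331.0, α = 4.99, σ_y = 486.0 → σ = 180 MPa, n = 2.70
  concrete: E = 33.87, α = 11.9, σ_y = 24.90 → σ = 43.9 MPa, n = 0.567
Smallest n: concrete with n = 0.567.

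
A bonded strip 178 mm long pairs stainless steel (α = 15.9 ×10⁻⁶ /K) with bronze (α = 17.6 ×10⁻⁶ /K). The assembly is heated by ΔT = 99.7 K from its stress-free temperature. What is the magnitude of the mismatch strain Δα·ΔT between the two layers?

1.69×10⁻⁴

Δα = |15.9 − 17.6|×10⁻⁶/K = 1.70×10⁻⁶/K.
Mismatch strain = Δα·ΔT = 1.70×10⁻⁶ × 99.7 = 1.69×10⁻⁴.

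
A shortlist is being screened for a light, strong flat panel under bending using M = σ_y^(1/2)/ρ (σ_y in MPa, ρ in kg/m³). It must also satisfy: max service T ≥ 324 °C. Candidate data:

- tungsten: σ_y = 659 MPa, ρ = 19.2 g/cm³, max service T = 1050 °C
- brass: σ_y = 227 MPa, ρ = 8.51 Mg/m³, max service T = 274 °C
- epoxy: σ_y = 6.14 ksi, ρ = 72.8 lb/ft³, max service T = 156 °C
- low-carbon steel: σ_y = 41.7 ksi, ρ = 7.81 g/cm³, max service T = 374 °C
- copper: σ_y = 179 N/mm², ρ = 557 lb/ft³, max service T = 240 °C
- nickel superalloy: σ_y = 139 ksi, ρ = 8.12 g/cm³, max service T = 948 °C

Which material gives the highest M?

nickel superalloy

Screen on constraints: max service T ≥ 324 °C. Survivors: tungsten, low-carbon steel, nickel superalloy.
Convert each candidate to consistent units, then evaluate M:
  tungsten: σ_y = 659.0 MPa, ρ = 19200 kg/m³
  low-carbon steel: σ_y = 287.5 MPa, ρ = 7810 kg/m³
  nickel superalloy: σ_y = 958.4 MPa, ρ = 8120 kg/m³
  nickel superalloy: M = 3.81×10⁻³
  low-carbon steel: M = 2.17×10⁻³
  tungsten: M = 1.34×10⁻³
The maximum is for nickel superalloy.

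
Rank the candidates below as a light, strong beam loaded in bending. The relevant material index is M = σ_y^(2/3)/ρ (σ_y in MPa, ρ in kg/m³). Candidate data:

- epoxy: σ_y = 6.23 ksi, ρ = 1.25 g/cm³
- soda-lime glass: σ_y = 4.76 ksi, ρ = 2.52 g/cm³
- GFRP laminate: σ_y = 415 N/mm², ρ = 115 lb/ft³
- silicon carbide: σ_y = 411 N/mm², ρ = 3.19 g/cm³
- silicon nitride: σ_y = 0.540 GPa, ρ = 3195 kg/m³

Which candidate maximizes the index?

GFRP laminate

After converting to SI:
  epoxy: σ_y = 42.95 MPa, ρ = 1250 kg/m³
  soda-lime glass: σ_y = 32.82 MPa, ρ = 2520 kg/m³
  GFRP laminate: σ_y = 415.0 MPa, ρ = 1842 kg/m³
  silicon carbide: σ_y = 411.0 MPa, ρ = 3190 kg/m³
  silicon nitride: σ_y = 540.0 MPa, ρ = 3195 kg/m³
  GFRP laminate: M = 30.2×10⁻³
  silicon nitride: M = 20.8×10⁻³
  silicon carbide: M = 17.3×10⁻³
  epoxy: M = 9.81×10⁻³
  soda-lime glass: M = 4.07×10⁻³
Highest index: GFRP laminate.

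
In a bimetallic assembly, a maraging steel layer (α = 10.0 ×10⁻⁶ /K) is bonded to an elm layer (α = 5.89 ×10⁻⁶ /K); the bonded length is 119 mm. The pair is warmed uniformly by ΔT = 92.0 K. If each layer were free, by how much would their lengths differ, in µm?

45.0 µm

Δα = |10.0 − 5.89|×10⁻⁶/K = 4.11×10⁻⁶/K.
ΔL_mismatch = Δα·L·ΔT = 4.11×10⁻⁶ × 119.0 mm × 92.0 K = 45.0 µm.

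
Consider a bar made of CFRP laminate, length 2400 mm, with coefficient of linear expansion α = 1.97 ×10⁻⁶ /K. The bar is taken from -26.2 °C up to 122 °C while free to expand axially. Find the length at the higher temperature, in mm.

ΔT = 122 − (-26.2) = 148.2 K.
ΔL = α·L₀·ΔT = 1.97×10⁻⁶ × 2400 mm × 148.2 K = 0.701 mm.
L = L₀ + ΔL = 2400 + 0.701 = 2400.7 mm.

2400.7 mm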